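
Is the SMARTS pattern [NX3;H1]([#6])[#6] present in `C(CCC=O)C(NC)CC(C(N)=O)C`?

Yes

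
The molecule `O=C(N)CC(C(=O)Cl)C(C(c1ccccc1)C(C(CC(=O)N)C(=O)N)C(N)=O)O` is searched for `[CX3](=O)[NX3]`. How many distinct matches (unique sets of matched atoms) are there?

4

[CX3](=O)[NX3] is the SMARTS for an amide: a carbonyl carbon bonded to a trivalent nitrogen.
The molecule carries 4 separate instances of a primary amide (-C(=O)NH2) meeting every constraint; each maps to a distinct set of atoms, giving 4 matches.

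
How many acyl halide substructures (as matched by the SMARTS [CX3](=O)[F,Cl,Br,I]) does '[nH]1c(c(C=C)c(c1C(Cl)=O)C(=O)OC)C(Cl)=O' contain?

2

[CX3](=O)[F,Cl,Br,I] is the SMARTS for an acyl halide: a carbonyl carbon bonded to a halogen.
The molecule carries 2 separate instances of an acyl chloride (-C(=O)Cl) meeting every constraint; each maps to a distinct set of atoms, giving 2 matches.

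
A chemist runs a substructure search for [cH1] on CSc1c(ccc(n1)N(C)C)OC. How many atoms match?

2

The query [cH1] means: aromatic carbon bearing exactly one hydrogen.
Check the 13 heavy atoms by environment: 1× n (aromatic, H0) → no; 3× c (aromatic, H0) → no; 2× c (aromatic, H1) → match; 1× N (H0) → no; 4× C (H3) → no; 1× O (H0) → no; 1× S (H0) → no.
That gives 2 matching atoms.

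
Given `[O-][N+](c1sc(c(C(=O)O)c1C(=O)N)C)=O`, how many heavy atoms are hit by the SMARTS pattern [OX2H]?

The query [OX2H] means: aliphatic oxygen with two connections, one of which is H — an -OH oxygen.
Check the 15 heavy atoms by environment: 1× s (aromatic, H0, X2) → no; 4× c (aromatic, H0, X3) → no; 2× C (H0, X3) → no; 3× O (H0, X1) → no; 1× O (H1, X2) → match; 1× N (charge +1, H0, X3) → no; 1× O (charge -1, H0, X1) → no; 1× C (H3, X4) → no; 1× N (H2, X3) → no.
That gives 1 matching atom.

1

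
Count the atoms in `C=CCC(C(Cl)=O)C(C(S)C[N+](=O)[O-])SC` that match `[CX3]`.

3

Check the 16 heavy atoms by environment: 6× C (X4) → no; 3× C (X3) → match; 2× S (X2) → no; 2× O (X1) → no; 1× Cl (X1) → no; 1× N (charge +1, X3) → no; 1× O (charge -1, X1) → no.
That gives 3 matching atoms.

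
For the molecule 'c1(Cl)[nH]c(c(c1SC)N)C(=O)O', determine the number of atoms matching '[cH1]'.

0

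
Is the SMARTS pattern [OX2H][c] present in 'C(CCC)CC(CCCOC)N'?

No

The pattern [OX2H][c] describes a hydroxyl oxygen attached to an aromatic carbon — a phenol.
The closest candidate here is a methoxy ether (-OCH3), but the oxygen has H0, not H1. No other fragment satisfies the full query, so there is no match.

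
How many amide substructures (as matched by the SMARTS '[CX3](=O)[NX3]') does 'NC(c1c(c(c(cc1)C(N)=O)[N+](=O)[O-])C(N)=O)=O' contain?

[CX3](=O)[NX3] is the SMARTS for an amide: a carbonyl carbon bonded to a trivalent nitrogen.
The molecule carries 3 separate instances of a primary amide (-C(=O)NH2) meeting every constraint; each maps to a distinct set of atoms, giving 3 matches.

3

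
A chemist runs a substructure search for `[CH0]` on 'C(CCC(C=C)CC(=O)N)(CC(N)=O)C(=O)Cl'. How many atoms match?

The query [CH0] means: aliphatic carbon with no attached hydrogen.
Check the 17 heavy atoms by environment: 5× C (H2) → no; 3× C (H1) → no; 3× C (H0) → match; 3× O (H0) → no; 1× Cl (H0) → no; 2× N (H2) → no.
That gives 3 matching atoms.

3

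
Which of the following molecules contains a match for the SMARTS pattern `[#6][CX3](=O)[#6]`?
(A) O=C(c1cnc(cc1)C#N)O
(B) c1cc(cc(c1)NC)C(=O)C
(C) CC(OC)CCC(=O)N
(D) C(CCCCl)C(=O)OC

[#6][CX3](=O)[#6] describes a carbonyl carbon (no H) flanked by two carbons (a ketone).
(A) has a carboxylic acid group (-C(=O)OH) but one neighbour of the carbonyl carbon is O, not C.
(B) contains an acetyl/ketone group (-C(=O)CH3), which satisfies every atom and bond constraint.
(C) has a primary amide (-C(=O)NH2) but one neighbour of the carbonyl carbon is N, not C.
(D) has a methyl-ester group (-C(=O)OCH3) but one neighbour of the carbonyl carbon is O, not C.
So the answer is (B).

B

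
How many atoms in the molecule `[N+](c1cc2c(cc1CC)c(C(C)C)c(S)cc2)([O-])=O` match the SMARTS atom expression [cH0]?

6

The query [cH0] means: aromatic carbon with no attached hydrogen (substituted or ring-fusion).
Check the 19 heavy atoms by environment: 6× c (aromatic, H0) → match; 4× c (aromatic, H1) → no; 1× C (H1) → no; 3× C (H3) → no; 1× N (charge +1, H0) → no; 1× O (charge -1, H0) → no; 1× O (H0) → no; 1× S (H1) → no; 1× C (H2) → no.
That gives 6 matching atoms.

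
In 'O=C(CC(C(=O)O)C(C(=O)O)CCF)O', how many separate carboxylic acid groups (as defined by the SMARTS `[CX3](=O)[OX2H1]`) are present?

3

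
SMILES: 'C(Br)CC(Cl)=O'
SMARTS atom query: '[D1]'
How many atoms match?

The query [D1] means: atom with exactly one heavy-atom neighbour (degree 1).
Check the 6 heavy atoms by environment: 2× C (D2) → no; 1× C (D3) → no; 1× O (D1) → match; 1× Cl (D1) → match; 1× Br (D1) → match.
Summing the matching environments: 1 + 1 + 1 = 3 matching atoms.

3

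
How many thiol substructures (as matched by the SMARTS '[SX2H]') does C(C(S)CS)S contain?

3

[SX2H] is the SMARTS for a thiol: an aliphatic sulfur with two connections, one being H.
The molecule carries 3 separate instances of a thiol (-SH) meeting every constraint; each maps to a distinct set of atoms, giving 3 matches.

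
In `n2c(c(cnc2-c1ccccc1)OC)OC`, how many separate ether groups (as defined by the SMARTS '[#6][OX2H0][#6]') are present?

2

[#6][OX2H0][#6] is the SMARTS for an ether: an aliphatic oxygen bridging two carbons with no H on the oxygen.
The molecule carries 2 separate instances of a methoxy ether (-OCH3) meeting every constraint; each maps to a distinct set of atoms, giving 2 matches.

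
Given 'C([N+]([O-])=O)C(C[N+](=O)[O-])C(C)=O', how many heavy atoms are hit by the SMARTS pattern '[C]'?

The query [C] means: uppercase C matches aliphatic (non-aromatic) carbon only.
Check the 12 heavy atoms by environment: 5× C → match; 3× O → no; 2× N (charge +1) → no; 2× O (charge -1) → no.
That gives 5 matching atoms.

5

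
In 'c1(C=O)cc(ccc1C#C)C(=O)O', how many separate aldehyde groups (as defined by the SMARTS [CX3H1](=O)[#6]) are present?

1

[CX3H1](=O)[#6] is the SMARTS for an aldehyde: an sp2 carbon with one H, double-bonded to O and single-bonded to carbon.
Exactly one fragment in the molecule meets all constraints, giving 1 match.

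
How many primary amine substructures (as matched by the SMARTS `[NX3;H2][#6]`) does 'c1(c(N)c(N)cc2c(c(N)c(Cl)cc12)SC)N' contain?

4

[NX3;H2][#6] is the SMARTS for a primary amine: a trivalent nitrogen with two H attached to carbon.
The molecule carries 4 separate instances of a primary amino group (-NH2) meeting every constraint; each maps to a distinct set of atoms, giving 4 matches.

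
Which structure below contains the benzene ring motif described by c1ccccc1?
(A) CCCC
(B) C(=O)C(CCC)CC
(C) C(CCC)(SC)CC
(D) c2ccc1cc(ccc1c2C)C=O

D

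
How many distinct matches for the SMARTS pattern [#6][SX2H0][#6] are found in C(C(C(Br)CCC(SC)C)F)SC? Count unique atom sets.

2

[#6][SX2H0][#6] is the SMARTS for a thioether: an aliphatic sulfur bridging two carbons with no H on the sulfur.
The molecule carries 2 separate instances of a methylthio ether (-SCH3) meeting every constraint; each maps to a distinct set of atoms, giving 2 matches.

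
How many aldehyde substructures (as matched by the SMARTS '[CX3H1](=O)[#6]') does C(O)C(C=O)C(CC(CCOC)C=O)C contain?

2

[CX3H1](=O)[#6] is the SMARTS for an aldehyde: an sp2 carbon with one H, double-bonded to O and single-bonded to carbon.
The molecule carries 2 separate instances of an aldehyde (-CHO) meeting every constraint; each maps to a distinct set of atoms, giving 2 matches.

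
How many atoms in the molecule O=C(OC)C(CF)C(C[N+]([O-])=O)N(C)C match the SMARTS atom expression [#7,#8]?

6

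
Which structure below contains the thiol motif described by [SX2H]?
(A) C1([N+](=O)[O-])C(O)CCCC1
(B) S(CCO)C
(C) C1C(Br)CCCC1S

C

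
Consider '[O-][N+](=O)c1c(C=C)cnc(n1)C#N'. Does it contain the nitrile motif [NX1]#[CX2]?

The pattern [NX1]#[CX2] describes a nitrogen triple-bonded to a two-connected carbon — a nitrile.
The molecule carries a nitrile (-C#N), whose atoms satisfy every constraint of the query, so the pattern matches.

Yes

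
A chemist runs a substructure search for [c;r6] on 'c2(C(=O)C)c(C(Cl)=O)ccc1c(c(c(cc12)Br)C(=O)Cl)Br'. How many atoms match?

The query [c;r6] means: aromatic carbon that belongs to a six-membered ring.
Check the 21 heavy atoms by environment: 10× c (aromatic, in 6-ring) → match; 4× C (acyclic) → no; 3× O (acyclic) → no; 2× Br (acyclic) → no; 2× Cl (acyclic) → no.
That gives 10 matching atoms.

10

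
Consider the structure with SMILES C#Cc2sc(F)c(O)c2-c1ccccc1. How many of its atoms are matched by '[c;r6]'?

The query [c;r6] means: aromatic carbon that belongs to a six-membered ring.
Check the 15 heavy atoms by environment: 1× s (aromatic, in 5-ring) → no; 4× c (aromatic, in 5-ring) → no; 6× c (aromatic, in 6-ring) → match; 1× F (acyclic) → no; 2× C (acyclic) → no; 1× O (acyclic) → no.
That gives 6 matching atoms.

6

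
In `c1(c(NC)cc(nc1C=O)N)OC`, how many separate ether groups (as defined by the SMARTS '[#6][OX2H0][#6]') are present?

[#6][OX2H0][#6] is the SMARTS for an ether: an aliphatic oxygen bridging two carbons with no H on the oxygen.
Exactly one fragment in the molecule meets all constraints, giving 1 match.

1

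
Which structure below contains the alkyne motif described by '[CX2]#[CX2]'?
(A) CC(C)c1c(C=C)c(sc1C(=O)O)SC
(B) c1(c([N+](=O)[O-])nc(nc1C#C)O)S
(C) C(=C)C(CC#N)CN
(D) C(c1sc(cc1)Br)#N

[CX2]#[CX2] describes a carbon-carbon triple bond (an alkyne).
(A) has a vinyl group (-CH=CH2) but the C=C is a double bond; both carbons are CX3, not CX2.
(B) contains an ethynyl group (-C#CH), which satisfies every atom and bond constraint.
(C) has a nitrile (-C#N) but the triple bond is C#N, not C#C.
(D) has a nitrile (-C#N) but the triple bond is C#N, not C#C.
So the answer is (B).

B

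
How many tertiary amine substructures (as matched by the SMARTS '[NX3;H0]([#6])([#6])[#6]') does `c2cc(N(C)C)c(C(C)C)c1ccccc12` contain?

[NX3;H0]([#6])([#6])[#6] is the SMARTS for a tertiary amine: a trivalent nitrogen with no H, bonded to three carbons.
Exactly one fragment in the molecule meets all constraints, giving 1 match.

1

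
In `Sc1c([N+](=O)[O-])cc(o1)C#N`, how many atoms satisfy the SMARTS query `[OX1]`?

Check the 11 heavy atoms by environment: 1× o (aromatic, X2) → no; 4× c (aromatic, X3) → no; 1× S (X2) → no; 1× C (X2) → no; 1× N (X1) → no; 1× N (charge +1, X3) → no; 1× O (charge -1, X1) → match; 1× O (X1) → match.
Summing the matching environments: 1 + 1 = 2 matching atoms.

2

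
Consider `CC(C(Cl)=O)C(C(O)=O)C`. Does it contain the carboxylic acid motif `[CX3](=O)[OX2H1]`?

The pattern [CX3](=O)[OX2H1] describes an sp2 carbon double-bonded to O and single-bonded to an -OH oxygen — a carboxylic acid.
The molecule carries a carboxylic acid group (-C(=O)OH), whose atoms satisfy every constraint of the query, so the pattern matches.

Yes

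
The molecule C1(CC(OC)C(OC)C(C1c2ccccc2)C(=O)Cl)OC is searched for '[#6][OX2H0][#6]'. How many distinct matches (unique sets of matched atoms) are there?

3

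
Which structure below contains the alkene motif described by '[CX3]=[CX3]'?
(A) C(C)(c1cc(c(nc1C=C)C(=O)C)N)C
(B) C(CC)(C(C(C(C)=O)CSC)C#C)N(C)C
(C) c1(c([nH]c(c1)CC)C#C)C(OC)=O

[CX3]=[CX3] describes a non-aromatic C=C double bond between two sp2 carbons (an alkene).
(A) contains a vinyl group (-CH=CH2), which satisfies every atom and bond constraint.
(B) has an ethynyl group (-C#CH) but the C-C bond is a triple bond, not a double bond.
(C) has an ethynyl group (-C#CH) but the C-C bond is a triple bond, not a double bond.
So the answer is (A).

A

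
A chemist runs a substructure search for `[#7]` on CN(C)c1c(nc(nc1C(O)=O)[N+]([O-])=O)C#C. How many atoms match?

Check the 17 heavy atoms by environment: 2× n (aromatic) → match; 4× c (aromatic) → no; 1× N (charge +1) → match; 1× O (charge -1) → no; 3× O → no; 5× C → no; 1× N → match.
Summing the matching environments: 2 + 1 + 1 = 4 matching atoms.

4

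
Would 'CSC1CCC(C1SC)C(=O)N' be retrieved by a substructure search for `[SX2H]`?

No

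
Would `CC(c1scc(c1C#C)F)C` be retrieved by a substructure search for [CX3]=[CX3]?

No

The pattern [CX3]=[CX3] describes a non-aromatic C=C double bond between two sp2 carbons — an alkene.
The closest candidate here is an ethynyl group (-C#CH), but the C-C bond is a triple bond, not a double bond. No other fragment satisfies the full query, so there is no match.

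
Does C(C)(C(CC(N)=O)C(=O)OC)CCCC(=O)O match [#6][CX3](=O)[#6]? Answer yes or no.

The pattern [#6][CX3](=O)[#6] describes a carbonyl carbon (no H) flanked by two carbons — a ketone.
The closest candidate here is a carboxylic acid group (-C(=O)OH), but one neighbour of the carbonyl carbon is O, not C. No other fragment satisfies the full query, so there is no match.

No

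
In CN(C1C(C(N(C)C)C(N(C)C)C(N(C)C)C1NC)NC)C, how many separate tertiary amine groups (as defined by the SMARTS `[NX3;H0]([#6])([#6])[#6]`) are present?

4

[NX3;H0]([#6])([#6])[#6] is the SMARTS for a tertiary amine: a trivalent nitrogen with no H, bonded to three carbons.
The molecule carries 4 separate instances of a dimethylamino group (-N(CH3)2) meeting every constraint; each maps to a distinct set of atoms, giving 4 matches.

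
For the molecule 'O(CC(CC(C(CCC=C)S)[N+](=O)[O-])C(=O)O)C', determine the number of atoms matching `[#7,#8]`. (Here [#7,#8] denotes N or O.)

The query [#7,#8] means: nitrogen or oxygen (comma = OR).
Check the 18 heavy atoms by environment: 11× C → no; 4× O → match; 1× S → no; 1× N (charge +1) → match; 1× O (charge -1) → match.
Summing the matching environments: 4 + 1 + 1 = 6 matching atoms.

6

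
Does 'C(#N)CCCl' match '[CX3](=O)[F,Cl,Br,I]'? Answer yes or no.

No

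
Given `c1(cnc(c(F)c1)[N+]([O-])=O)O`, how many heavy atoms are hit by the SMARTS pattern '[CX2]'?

0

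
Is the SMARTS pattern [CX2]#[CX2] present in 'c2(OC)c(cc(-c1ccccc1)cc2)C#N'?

No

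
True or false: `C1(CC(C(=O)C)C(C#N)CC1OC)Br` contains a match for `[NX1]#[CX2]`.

The pattern [NX1]#[CX2] describes a nitrogen triple-bonded to a two-connected carbon — a nitrile.
The molecule carries a nitrile (-C#N), whose atoms satisfy every constraint of the query, so the pattern matches.

True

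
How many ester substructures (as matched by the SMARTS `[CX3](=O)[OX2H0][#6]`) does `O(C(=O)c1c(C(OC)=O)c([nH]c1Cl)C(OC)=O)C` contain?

[CX3](=O)[OX2H0][#6] is the SMARTS for an ester: a carbonyl carbon bonded to an oxygen that is itself bonded to carbon (no H on that O).
The molecule carries 3 separate instances of a methyl-ester group (-C(=O)OCH3) meeting every constraint; each maps to a distinct set of atoms, giving 3 matches.

3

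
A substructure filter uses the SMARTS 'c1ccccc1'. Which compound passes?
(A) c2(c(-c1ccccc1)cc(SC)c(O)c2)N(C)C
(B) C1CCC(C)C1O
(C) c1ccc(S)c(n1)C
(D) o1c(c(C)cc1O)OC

c1ccccc1 describes six aromatic carbons in a ring (a benzene ring).
(A) contains a phenyl ring, which satisfies every atom and bond constraint.
(B) has a methyl group (-CH3) but no six-membered all-carbon aromatic ring is present.
(C) has a methyl group (-CH3) but no six-membered all-carbon aromatic ring is present.
(D) has a methyl group (-CH3) but no six-membered all-carbon aromatic ring is present.
So the answer is (A).

A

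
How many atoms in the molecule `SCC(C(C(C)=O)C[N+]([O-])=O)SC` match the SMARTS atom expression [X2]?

2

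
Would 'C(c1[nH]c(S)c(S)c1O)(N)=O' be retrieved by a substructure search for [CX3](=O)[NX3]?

Yes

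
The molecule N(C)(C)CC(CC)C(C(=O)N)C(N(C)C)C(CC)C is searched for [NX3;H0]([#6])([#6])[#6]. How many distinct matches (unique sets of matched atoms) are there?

[NX3;H0]([#6])([#6])[#6] is the SMARTS for a tertiary amine: a trivalent nitrogen with no H, bonded to three carbons.
The molecule carries 2 separate instances of a dimethylamino group (-N(CH3)2) meeting every constraint; each maps to a distinct set of atoms, giving 2 matches.

2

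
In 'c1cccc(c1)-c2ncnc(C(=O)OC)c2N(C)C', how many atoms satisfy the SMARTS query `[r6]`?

Check the 19 heavy atoms by environment: 2× n (aromatic, in 6-ring) → match; 10× c (aromatic, in 6-ring) → match; 1× N (acyclic) → no; 4× C (acyclic) → no; 2× O (acyclic) → no.
Summing the matching environments: 2 + 10 = 12 matching atoms.

12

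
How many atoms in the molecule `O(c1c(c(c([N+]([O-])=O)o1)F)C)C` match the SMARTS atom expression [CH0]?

0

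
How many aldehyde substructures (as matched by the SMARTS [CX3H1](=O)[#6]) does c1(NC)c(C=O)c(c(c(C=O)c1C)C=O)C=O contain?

[CX3H1](=O)[#6] is the SMARTS for an aldehyde: an sp2 carbon with one H, double-bonded to O and single-bonded to carbon.
The molecule carries 4 separate instances of an aldehyde (-CHO) meeting every constraint; each maps to a distinct set of atoms, giving 4 matches.

4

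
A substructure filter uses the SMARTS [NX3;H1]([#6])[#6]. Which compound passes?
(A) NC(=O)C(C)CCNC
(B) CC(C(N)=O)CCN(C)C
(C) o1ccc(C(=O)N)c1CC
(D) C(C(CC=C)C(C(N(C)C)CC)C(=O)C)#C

A

[NX3;H1]([#6])[#6] describes a trivalent nitrogen with one H, bonded to two carbons (a secondary amine).
(A) contains an N-methylamino group (-NHCH3), which satisfies every atom and bond constraint.
(B) has a dimethylamino group (-N(CH3)2) but the nitrogen has H0, not H1.
(C) has a primary amide (-C(=O)NH2) but the -C(=O)NH2 nitrogen has H2, not H1.
(D) has a dimethylamino group (-N(CH3)2) but the nitrogen has H0, not H1.
So the answer is (A).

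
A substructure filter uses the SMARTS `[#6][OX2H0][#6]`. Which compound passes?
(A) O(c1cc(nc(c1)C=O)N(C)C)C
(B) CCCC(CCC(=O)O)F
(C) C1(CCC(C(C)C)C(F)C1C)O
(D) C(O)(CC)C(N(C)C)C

[#6][OX2H0][#6] describes an aliphatic oxygen bridging two carbons with no H on the oxygen (an ether).
(A) contains a methoxy ether (-OCH3), which satisfies every atom and bond constraint.
(B) has a carboxylic acid group (-C(=O)OH) but the -OH oxygen has H1; the =O is OX1, not OX2.
(C) has a hydroxyl group (-OH) but the oxygen has H1, not H0 bridging two carbons.
(D) has a hydroxyl group (-OH) but the oxygen has H1, not H0 bridging two carbons.
So the answer is (A).

A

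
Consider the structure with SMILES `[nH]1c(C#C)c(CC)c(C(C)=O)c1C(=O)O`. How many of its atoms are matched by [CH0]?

3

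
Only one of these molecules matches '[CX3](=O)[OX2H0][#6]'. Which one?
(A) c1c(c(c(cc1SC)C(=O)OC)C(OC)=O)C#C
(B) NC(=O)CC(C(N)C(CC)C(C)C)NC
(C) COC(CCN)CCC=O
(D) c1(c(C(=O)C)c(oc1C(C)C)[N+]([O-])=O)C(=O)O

A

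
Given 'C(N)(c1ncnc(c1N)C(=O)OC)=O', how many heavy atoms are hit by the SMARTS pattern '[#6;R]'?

4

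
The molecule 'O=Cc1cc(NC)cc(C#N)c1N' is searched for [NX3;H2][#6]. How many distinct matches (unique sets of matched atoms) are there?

[NX3;H2][#6] is the SMARTS for a primary amine: a trivalent nitrogen with two H attached to carbon.
Exactly one fragment in the molecule meets all constraints, giving 1 match.

1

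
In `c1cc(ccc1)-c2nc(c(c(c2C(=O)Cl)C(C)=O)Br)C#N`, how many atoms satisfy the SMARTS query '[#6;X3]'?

Check the 21 heavy atoms by environment: 1× n (aromatic, X2) → no; 11× c (aromatic, X3) → match; 2× C (X3) → match; 2× O (X1) → no; 1× Cl (X1) → no; 1× C (X2) → no; 1× N (X1) → no; 1× Br (X1) → no; 1× C (X4) → no.
Summing the matching environments: 11 + 2 = 13 matching atoms.

13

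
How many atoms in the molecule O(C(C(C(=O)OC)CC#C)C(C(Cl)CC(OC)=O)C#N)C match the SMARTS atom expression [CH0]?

4

The query [CH0] means: aliphatic carbon with no attached hydrogen.
Check the 21 heavy atoms by environment: 2× C (H2) → no; 5× C (H1) → no; 4× C (H0) → match; 1× Cl (H0) → no; 1× N (H0) → no; 5× O (H0) → no; 3× C (H3) → no.
That gives 4 matching atoms.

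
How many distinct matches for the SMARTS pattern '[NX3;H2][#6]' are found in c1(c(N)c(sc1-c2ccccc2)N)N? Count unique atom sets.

3

[NX3;H2][#6] is the SMARTS for a primary amine: a trivalent nitrogen with two H attached to carbon.
The molecule carries 3 separate instances of a primary amino group (-NH2) meeting every constraint; each maps to a distinct set of atoms, giving 3 matches.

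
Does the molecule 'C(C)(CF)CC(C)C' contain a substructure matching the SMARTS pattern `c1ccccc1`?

The pattern c1ccccc1 describes six aromatic carbons in a ring — a benzene ring.
The closest candidate here is a methyl group (-CH3), but no six-membered all-carbon aromatic ring is present. No other fragment satisfies the full query, so there is no match.

No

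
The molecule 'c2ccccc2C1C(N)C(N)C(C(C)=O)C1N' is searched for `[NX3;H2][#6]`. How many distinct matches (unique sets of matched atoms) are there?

3

[NX3;H2][#6] is the SMARTS for a primary amine: a trivalent nitrogen with two H attached to carbon.
The molecule carries 3 separate instances of a primary amino group (-NH2) meeting every constraint; each maps to a distinct set of atoms, giving 3 matches.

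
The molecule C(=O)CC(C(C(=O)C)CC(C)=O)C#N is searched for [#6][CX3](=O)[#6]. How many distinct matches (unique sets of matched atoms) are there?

2

[#6][CX3](=O)[#6] is the SMARTS for a ketone: a carbonyl carbon (no H) flanked by two carbons.
The molecule carries 2 separate instances of an acetyl/ketone group (-C(=O)CH3) meeting every constraint; each maps to a distinct set of atoms, giving 2 matches.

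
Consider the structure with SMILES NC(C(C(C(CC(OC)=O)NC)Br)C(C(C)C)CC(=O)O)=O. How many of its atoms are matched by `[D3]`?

The query [D3] means: atom with exactly three heavy-atom neighbours.
Check the 22 heavy atoms by environment: 2× C (D2) → no; 8× C (D3) → match; 1× Br (D1) → no; 4× O (D1) → no; 1× O (D2) → no; 4× C (D1) → no; 1× N (D2) → no; 1× N (D1) → no.
That gives 8 matching atoms.

8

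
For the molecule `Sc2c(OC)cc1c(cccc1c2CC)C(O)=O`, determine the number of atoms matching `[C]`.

4

The query [C] means: uppercase C matches aliphatic (non-aromatic) carbon only.
Check the 18 heavy atoms by environment: 10× c (aromatic) → no; 1× S → no; 4× C → match; 3× O → no.
That gives 4 matching atoms.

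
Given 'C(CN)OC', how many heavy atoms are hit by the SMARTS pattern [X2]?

The query [X2] means: any atom with exactly two total connections (bonds + H).
Check the 5 heavy atoms by environment: 3× C (X4) → no; 1× N (X3) → no; 1× O (X2) → match.
That gives 1 matching atom.

1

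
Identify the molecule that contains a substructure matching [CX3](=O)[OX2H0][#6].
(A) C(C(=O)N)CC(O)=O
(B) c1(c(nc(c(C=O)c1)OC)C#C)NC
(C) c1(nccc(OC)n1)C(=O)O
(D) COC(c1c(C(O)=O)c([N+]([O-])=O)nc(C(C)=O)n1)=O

D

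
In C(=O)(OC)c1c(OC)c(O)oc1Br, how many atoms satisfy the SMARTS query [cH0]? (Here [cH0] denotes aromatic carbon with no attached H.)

Check the 13 heavy atoms by environment: 1× o (aromatic, H0) → no; 4× c (aromatic, H0) → match; 1× O (H1) → no; 1× Br (H0) → no; 3× O (H0) → no; 2× C (H3) → no; 1× C (H0) → no.
That gives 4 matching atoms.

4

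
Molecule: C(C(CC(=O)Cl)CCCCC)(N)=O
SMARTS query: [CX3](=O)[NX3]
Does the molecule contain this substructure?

Yes

The pattern [CX3](=O)[NX3] describes a carbonyl carbon bonded to a trivalent nitrogen — an amide.
The molecule carries a primary amide (-C(=O)NH2), whose atoms satisfy every constraint of the query, so the pattern matches.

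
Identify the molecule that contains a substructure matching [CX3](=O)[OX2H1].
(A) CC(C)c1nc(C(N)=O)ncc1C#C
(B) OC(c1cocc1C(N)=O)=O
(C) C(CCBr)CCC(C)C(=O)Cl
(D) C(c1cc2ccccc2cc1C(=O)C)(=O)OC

B

[CX3](=O)[OX2H1] describes an sp2 carbon double-bonded to O and single-bonded to an -OH oxygen (a carboxylic acid).
(A) has a primary amide (-C(=O)NH2) but the carbonyl is bonded to N, not to an -OH oxygen.
(B) contains a carboxylic acid group (-C(=O)OH), which satisfies every atom and bond constraint.
(C) has an acyl chloride (-C(=O)Cl) but the carbonyl is bonded to Cl, not to an -OH oxygen.
(D) has a methyl-ester group (-C(=O)OCH3) but the singly-bonded O has no H (OX2H0, not OX2H1).
So the answer is (B).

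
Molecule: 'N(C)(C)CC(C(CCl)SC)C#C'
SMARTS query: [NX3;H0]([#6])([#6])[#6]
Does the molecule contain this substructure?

Yes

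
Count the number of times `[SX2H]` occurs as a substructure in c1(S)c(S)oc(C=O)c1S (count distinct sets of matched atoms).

3

[SX2H] is the SMARTS for a thiol: an aliphatic sulfur with two connections, one being H.
The molecule carries 3 separate instances of a thiol (-SH) meeting every constraint; each maps to a distinct set of atoms, giving 3 matches.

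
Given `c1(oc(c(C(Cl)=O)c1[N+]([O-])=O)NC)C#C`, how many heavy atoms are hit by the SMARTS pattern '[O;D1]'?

3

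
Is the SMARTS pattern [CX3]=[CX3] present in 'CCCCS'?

The pattern [CX3]=[CX3] describes a non-aromatic C=C double bond between two sp2 carbons — an alkene.
The closest candidate here is an ethyl group (-CH2CH3), but its C-C bond is a single bond between CX4 carbons, not CX3=CX3. No other fragment satisfies the full query, so there is no match.

No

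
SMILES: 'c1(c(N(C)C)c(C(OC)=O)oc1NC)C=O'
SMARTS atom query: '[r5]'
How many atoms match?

5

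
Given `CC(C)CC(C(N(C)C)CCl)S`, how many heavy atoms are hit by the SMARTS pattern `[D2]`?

2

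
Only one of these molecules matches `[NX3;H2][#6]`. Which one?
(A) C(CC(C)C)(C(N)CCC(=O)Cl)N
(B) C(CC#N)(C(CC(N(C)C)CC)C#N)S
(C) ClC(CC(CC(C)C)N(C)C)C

[NX3;H2][#6] describes a trivalent nitrogen with two H attached to carbon (a primary amine).
(A) contains a primary amino group (-NH2), which satisfies every atom and bond constraint.
(B) has a nitrile (-C#N) but the nitrogen is NX1 (triple-bonded), not NX3 with two H.
(C) has a dimethylamino group (-N(CH3)2) but the nitrogen has H0, not H2.
So the answer is (A).

A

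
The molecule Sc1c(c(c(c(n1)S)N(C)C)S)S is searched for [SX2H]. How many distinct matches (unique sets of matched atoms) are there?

[SX2H] is the SMARTS for a thiol: an aliphatic sulfur with two connections, one being H.
The molecule carries 4 separate instances of a thiol (-SH) meeting every constraint; each maps to a distinct set of atoms, giving 4 matches.

4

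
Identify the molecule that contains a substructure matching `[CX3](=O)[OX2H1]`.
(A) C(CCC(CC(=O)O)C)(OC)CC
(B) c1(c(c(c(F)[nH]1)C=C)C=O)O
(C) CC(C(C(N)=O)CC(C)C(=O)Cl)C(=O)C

A

[CX3](=O)[OX2H1] describes an sp2 carbon double-bonded to O and single-bonded to an -OH oxygen (a carboxylic acid).
(A) contains a carboxylic acid group (-C(=O)OH), which satisfies every atom and bond constraint.
(B) has an aldehyde (-CHO) but there is no singly-bonded oxygen on the carbonyl carbon.
(C) has an acyl chloride (-C(=O)Cl) but the carbonyl is bonded to Cl, not to an -OH oxygen.
So the answer is (A).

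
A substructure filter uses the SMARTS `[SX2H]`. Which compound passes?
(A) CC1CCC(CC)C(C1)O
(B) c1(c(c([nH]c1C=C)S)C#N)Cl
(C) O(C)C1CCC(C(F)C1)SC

[SX2H] describes an aliphatic sulfur with two connections, one being H (a thiol).
(A) has a hydroxyl group (-OH) but it is an -OH, not an -SH.
(B) contains a thiol (-SH), which satisfies every atom and bond constraint.
(C) has a methylthio ether (-SCH3) but the sulfur has H0 (bonded to two carbons), not H1.
So the answer is (B).

B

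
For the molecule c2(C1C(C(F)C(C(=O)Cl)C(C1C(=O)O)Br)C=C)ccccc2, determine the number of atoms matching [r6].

The query [r6] means: r6 matches atoms in a six-membered ring.
Check the 22 heavy atoms by environment: 6× C (in 6-ring) → match; 4× C (acyclic) → no; 3× O (acyclic) → no; 1× Cl (acyclic) → no; 6× c (aromatic, in 6-ring) → match; 1× Br (acyclic) → no; 1× F (acyclic) → no.
Summing the matching environments: 6 + 6 = 12 matching atoms.

12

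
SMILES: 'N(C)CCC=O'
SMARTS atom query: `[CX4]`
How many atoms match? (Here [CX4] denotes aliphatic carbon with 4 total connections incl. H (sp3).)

3

Check the 6 heavy atoms by environment: 3× C (X4) → match; 1× C (X3) → no; 1× O (X1) → no; 1× N (X3) → no.
That gives 3 matching atoms.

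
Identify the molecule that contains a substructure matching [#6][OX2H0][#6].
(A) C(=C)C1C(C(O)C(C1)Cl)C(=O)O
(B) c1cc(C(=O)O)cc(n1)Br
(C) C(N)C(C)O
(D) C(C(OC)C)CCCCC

D

[#6][OX2H0][#6] describes an aliphatic oxygen bridging two carbons with no H on the oxygen (an ether).
(A) has a carboxylic acid group (-C(=O)OH) but the -OH oxygen has H1; the =O is OX1, not OX2.
(B) has a carboxylic acid group (-C(=O)OH) but the -OH oxygen has H1; the =O is OX1, not OX2.
(C) has a hydroxyl group (-OH) but the oxygen has H1, not H0 bridging two carbons.
(D) contains a methoxy ether (-OCH3), which satisfies every atom and bond constraint.
So the answer is (D).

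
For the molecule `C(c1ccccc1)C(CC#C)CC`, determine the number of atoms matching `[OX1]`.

Check the 13 heavy atoms by environment: 5× C (X4) → no; 2× C (X2) → no; 6× c (aromatic, X3) → no.
No environment satisfies the query, so 0 matching atoms.

0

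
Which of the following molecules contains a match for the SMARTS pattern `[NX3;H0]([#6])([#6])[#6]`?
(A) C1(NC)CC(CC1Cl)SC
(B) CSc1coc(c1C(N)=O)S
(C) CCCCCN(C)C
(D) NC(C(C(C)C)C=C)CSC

C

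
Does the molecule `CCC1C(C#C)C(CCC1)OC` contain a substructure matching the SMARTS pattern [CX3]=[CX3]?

No

The pattern [CX3]=[CX3] describes a non-aromatic C=C double bond between two sp2 carbons — an alkene.
The closest candidate here is an ethynyl group (-C#CH), but the C-C bond is a triple bond, not a double bond. No other fragment satisfies the full query, so there is no match.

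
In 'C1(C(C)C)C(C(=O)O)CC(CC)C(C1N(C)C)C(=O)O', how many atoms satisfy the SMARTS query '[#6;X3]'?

2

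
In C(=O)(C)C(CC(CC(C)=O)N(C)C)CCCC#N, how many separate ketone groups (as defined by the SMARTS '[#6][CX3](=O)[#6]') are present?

2

[#6][CX3](=O)[#6] is the SMARTS for a ketone: a carbonyl carbon (no H) flanked by two carbons.
The molecule carries 2 separate instances of an acetyl/ketone group (-C(=O)CH3) meeting every constraint; each maps to a distinct set of atoms, giving 2 matches.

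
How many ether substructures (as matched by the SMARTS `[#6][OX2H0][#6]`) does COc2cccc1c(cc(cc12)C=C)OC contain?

[#6][OX2H0][#6] is the SMARTS for an ether: an aliphatic oxygen bridging two carbons with no H on the oxygen.
The molecule carries 2 separate instances of a methoxy ether (-OCH3) meeting every constraint; each maps to a distinct set of atoms, giving 2 matches.

2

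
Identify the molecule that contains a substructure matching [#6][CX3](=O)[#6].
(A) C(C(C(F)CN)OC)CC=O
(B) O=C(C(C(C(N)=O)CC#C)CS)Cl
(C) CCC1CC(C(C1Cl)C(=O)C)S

C

[#6][CX3](=O)[#6] describes a carbonyl carbon (no H) flanked by two carbons (a ketone).
(A) has an aldehyde (-CHO) but the carbonyl carbon has H1, so it is not flanked by two carbons.
(B) has a primary amide (-C(=O)NH2) but one neighbour of the carbonyl carbon is N, not C.
(C) contains an acetyl/ketone group (-C(=O)CH3), which satisfies every atom and bond constraint.
So the answer is (C).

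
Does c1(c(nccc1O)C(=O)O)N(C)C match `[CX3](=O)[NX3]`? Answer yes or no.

The pattern [CX3](=O)[NX3] describes a carbonyl carbon bonded to a trivalent nitrogen — an amide.
The closest candidate here is a carboxylic acid group (-C(=O)OH), but the carbonyl is bonded to O, not to an NX3 nitrogen. No other fragment satisfies the full query, so there is no match.

No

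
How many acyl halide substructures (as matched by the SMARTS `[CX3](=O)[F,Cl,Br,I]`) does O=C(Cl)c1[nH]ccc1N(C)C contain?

1

[CX3](=O)[F,Cl,Br,I] is the SMARTS for an acyl halide: a carbonyl carbon bonded to a halogen.
Exactly one fragment in the molecule meets all constraints, giving 1 match.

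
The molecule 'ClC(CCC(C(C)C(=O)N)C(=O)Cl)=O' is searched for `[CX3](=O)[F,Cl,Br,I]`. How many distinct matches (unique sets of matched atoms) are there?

2

[CX3](=O)[F,Cl,Br,I] is the SMARTS for an acyl halide: a carbonyl carbon bonded to a halogen.
The molecule carries 2 separate instances of an acyl chloride (-C(=O)Cl) meeting every constraint; each maps to a distinct set of atoms, giving 2 matches.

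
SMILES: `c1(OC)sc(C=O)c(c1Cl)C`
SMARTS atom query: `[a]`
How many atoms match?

5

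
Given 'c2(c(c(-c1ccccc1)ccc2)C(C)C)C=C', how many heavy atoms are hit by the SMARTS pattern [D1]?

3

The query [D1] means: atom with exactly one heavy-atom neighbour (degree 1).
Check the 17 heavy atoms by environment: 4× c (aromatic, D3) → no; 8× c (aromatic, D2) → no; 1× C (D3) → no; 3× C (D1) → match; 1× C (D2) → no.
That gives 3 matching atoms.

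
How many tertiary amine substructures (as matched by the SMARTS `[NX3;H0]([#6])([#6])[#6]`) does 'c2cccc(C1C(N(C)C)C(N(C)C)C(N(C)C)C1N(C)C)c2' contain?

[NX3;H0]([#6])([#6])[#6] is the SMARTS for a tertiary amine: a trivalent nitrogen with no H, bonded to three carbons.
The molecule carries 4 separate instances of a dimethylamino group (-N(CH3)2) meeting every constraint; each maps to a distinct set of atoms, giving 4 matches.

4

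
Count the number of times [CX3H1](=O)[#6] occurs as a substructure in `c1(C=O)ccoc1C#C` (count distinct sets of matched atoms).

1

[CX3H1](=O)[#6] is the SMARTS for an aldehyde: an sp2 carbon with one H, double-bonded to O and single-bonded to carbon.
Exactly one fragment in the molecule meets all constraints, giving 1 match.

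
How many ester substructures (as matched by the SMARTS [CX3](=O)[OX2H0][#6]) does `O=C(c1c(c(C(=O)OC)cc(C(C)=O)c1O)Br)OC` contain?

2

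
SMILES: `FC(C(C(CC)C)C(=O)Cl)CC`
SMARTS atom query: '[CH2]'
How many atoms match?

2

The query [CH2] means: aliphatic carbon with exactly two hydrogens.
Check the 12 heavy atoms by environment: 3× C (H3) → no; 3× C (H1) → no; 2× C (H2) → match; 1× F (H0) → no; 1× C (H0) → no; 1× O (H0) → no; 1× Cl (H0) → no.
That gives 2 matching atoms.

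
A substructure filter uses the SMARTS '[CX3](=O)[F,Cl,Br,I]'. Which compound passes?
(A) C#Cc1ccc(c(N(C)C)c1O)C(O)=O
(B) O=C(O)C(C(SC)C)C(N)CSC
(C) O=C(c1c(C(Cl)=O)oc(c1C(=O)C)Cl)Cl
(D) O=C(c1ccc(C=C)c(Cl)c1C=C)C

C

[CX3](=O)[F,Cl,Br,I] describes a carbonyl carbon bonded to a halogen (an acyl halide).
(A) has a carboxylic acid group (-C(=O)OH) but the carbonyl is bonded to -OH, not to a halogen.
(B) has a carboxylic acid group (-C(=O)OH) but the carbonyl is bonded to -OH, not to a halogen.
(C) contains an acyl chloride (-C(=O)Cl), which satisfies every atom and bond constraint.
(D) has a chloro substituent but the Cl is not on a carbonyl carbon.
So the answer is (C).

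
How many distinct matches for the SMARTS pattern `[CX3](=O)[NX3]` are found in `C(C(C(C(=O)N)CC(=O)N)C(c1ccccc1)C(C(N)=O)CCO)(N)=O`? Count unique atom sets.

[CX3](=O)[NX3] is the SMARTS for an amide: a carbonyl carbon bonded to a trivalent nitrogen.
The molecule carries 4 separate instances of a primary amide (-C(=O)NH2) meeting every constraint; each maps to a distinct set of atoms, giving 4 matches.

4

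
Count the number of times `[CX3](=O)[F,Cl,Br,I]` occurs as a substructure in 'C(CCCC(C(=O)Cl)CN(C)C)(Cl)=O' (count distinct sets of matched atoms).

[CX3](=O)[F,Cl,Br,I] is the SMARTS for an acyl halide: a carbonyl carbon bonded to a halogen.
The molecule carries 2 separate instances of an acyl chloride (-C(=O)Cl) meeting every constraint; each maps to a distinct set of atoms, giving 2 matches.

2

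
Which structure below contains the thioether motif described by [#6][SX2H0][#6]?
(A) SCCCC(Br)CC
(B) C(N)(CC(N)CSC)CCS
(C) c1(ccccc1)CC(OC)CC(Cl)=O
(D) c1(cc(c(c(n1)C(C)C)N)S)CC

[#6][SX2H0][#6] describes an aliphatic sulfur bridging two carbons with no H on the sulfur (a thioether).
(A) has a thiol (-SH) but the sulfur has H1, not H0 bridging two carbons.
(B) contains a methylthio ether (-SCH3), which satisfies every atom and bond constraint.
(C) has a methoxy ether (-OCH3) but the bridging atom is O, not S.
(D) has a thiol (-SH) but the sulfur has H1, not H0 bridging two carbons.
So the answer is (B).

B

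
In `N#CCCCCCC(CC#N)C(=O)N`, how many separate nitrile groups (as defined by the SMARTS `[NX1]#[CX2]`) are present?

2

[NX1]#[CX2] is the SMARTS for a nitrile: a nitrogen triple-bonded to a two-connected carbon.
The molecule carries 2 separate instances of a nitrile (-C#N) meeting every constraint; each maps to a distinct set of atoms, giving 2 matches.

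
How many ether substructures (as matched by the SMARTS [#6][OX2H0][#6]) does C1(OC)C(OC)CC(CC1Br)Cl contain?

2

[#6][OX2H0][#6] is the SMARTS for an ether: an aliphatic oxygen bridging two carbons with no H on the oxygen.
The molecule carries 2 separate instances of a methoxy ether (-OCH3) meeting every constraint; each maps to a distinct set of atoms, giving 2 matches.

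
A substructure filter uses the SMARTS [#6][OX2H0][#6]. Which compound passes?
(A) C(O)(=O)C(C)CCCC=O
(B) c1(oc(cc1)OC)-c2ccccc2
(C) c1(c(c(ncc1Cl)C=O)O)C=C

B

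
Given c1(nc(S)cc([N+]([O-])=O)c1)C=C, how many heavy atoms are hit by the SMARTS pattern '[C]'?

2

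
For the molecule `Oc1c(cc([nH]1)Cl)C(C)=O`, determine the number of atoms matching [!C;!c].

4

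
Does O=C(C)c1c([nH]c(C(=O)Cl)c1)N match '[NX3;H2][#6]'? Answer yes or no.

The pattern [NX3;H2][#6] describes a trivalent nitrogen with two H attached to carbon — a primary amine.
The molecule carries a primary amino group (-NH2), whose atoms satisfy every constraint of the query, so the pattern matches.

Yes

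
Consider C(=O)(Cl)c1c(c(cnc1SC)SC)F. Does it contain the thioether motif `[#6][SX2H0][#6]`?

Yes

The pattern [#6][SX2H0][#6] describes an aliphatic sulfur bridging two carbons with no H on the sulfur — a thioether.
The molecule carries a methylthio ether (-SCH3), whose atoms satisfy every constraint of the query, so the pattern matches.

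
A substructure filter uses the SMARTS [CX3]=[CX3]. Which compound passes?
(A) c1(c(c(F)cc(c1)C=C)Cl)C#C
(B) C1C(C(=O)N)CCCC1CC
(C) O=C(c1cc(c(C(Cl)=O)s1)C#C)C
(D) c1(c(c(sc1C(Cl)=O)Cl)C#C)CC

A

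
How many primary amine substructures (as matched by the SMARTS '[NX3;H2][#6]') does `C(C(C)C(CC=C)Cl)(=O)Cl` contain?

[NX3;H2][#6] is the SMARTS for a primary amine: a trivalent nitrogen with two H attached to carbon.
No fragment in the molecule satisfies every constraint, giving 0 matches.

0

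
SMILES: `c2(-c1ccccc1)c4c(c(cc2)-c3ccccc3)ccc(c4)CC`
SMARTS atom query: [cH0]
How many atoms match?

The query [cH0] means: aromatic carbon with no attached hydrogen (substituted or ring-fusion).
Check the 24 heavy atoms by environment: 7× c (aromatic, H0) → match; 15× c (aromatic, H1) → no; 1× C (H2) → no; 1× C (H3) → no.
That gives 7 matching atoms.

7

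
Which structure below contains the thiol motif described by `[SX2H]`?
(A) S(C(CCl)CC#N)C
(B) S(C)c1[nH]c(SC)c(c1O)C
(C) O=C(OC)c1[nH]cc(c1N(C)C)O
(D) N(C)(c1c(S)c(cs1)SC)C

D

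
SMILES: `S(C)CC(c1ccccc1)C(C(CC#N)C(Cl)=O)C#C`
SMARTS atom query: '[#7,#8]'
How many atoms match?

2

The query [#7,#8] means: nitrogen or oxygen (comma = OR).
Check the 20 heavy atoms by environment: 10× C → no; 1× N → match; 6× c (aromatic) → no; 1× S → no; 1× O → match; 1× Cl → no.
Summing the matching environments: 1 + 1 = 2 matching atoms.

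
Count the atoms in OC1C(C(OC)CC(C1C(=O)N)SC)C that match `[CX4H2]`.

The query [CX4H2] means: sp3 carbon (X4) with exactly two hydrogens.
Check the 15 heavy atoms by environment: 5× C (H1, X4) → no; 1× C (H2, X4) → match; 1× C (H0, X3) → no; 1× O (H0, X1) → no; 1× N (H2, X3) → no; 1× O (H0, X2) → no; 3× C (H3, X4) → no; 1× S (H0, X2) → no; 1× O (H1, X2) → no.
That gives 1 matching atom.

1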